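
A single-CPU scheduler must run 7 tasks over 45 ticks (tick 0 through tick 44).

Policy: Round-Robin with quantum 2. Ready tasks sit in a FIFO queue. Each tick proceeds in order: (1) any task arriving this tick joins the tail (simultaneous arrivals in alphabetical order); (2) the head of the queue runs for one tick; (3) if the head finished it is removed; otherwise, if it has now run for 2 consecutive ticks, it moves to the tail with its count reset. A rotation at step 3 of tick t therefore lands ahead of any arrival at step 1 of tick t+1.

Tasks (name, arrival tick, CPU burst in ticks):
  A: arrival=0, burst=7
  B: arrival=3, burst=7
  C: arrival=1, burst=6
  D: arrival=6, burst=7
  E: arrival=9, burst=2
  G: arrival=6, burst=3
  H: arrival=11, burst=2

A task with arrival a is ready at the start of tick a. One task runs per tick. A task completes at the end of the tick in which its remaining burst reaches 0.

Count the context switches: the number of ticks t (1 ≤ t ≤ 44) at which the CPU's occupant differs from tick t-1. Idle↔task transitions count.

t=0: queue=[A] q_used=0 → run A
t=1: queue=[A,C] q_used=1 → run A
t=2: queue=[C,A] q_used=0 → run C
t=3: queue=[C,A,B] q_used=1 → run C
t=4: queue=[A,B,C] q_used=0 → run A
t=5: queue=[A,B,C] q_used=1 → run A
t=6: queue=[B,C,A,D,G] q_used=0 → run B
t=7: queue=[B,C,A,D,G] q_used=1 → run B
t=8: queue=[C,A,D,G,B] q_used=0 → run C
t=9: queue=[C,A,D,G,B,E] q_used=1 → run C
t=10: queue=[A,D,G,B,E,C] q_used=0 → run A
t=11: queue=[A,D,G,B,E,C,H] q_used=1 → run A
t=12: queue=[D,G,B,E,C,H,A] q_used=0 → run D
t=13: queue=[D,G,B,E,C,H,A] q_used=1 → run D
t=14: queue=[G,B,E,C,H,A,D] q_used=0 → run G
t=15: queue=[G,B,E,C,H,A,D] q_used=1 → run G
t=16: queue=[B,E,C,H,A,D,G] q_used=0 → run B
t=17: queue=[B,E,C,H,A,D,G] q_used=1 → run B
t=18: queue=[E,C,H,A,D,G,B] q_used=0 → run E
t=19: queue=[E,C,H,A,D,G,B] q_used=1 → run E
t=20: queue=[C,H,A,D,G,B] q_used=0 → run C
t=21: queue=[C,H,A,D,G,B] q_used=1 → run C
t=22: queue=[H,A,D,G,B] q_used=0 → run H
t=23: queue=[H,A,D,G,B] q_used=1 → run H
t=24: queue=[A,D,G,B] q_used=0 → run A
t=25: queue=[D,G,B] q_used=0 → run D
t=26: queue=[D,G,B] q_used=1 → run D
t=27: queue=[G,B,D] q_used=0 → run G
t=28: queue=[B,D] q_used=0 → run B
t=29: queue=[B,D] q_used=1 → run B
t=30: queue=[D,B] q_used=0 → run D
t=31: queue=[D,B] q_used=1 → run D
t=32: queue=[B,D] q_used=0 → run B
t=33: queue=[D] q_used=0 → run D
t=34: (idle)
t=35: (idle)
t=36: (idle)
t=37: (idle)
t=38: (idle)
t=39: (idle)
t=40: (idle)
t=41: (idle)
t=42: (idle)
t=43: (idle)
t=44: (idle)

context switches = 19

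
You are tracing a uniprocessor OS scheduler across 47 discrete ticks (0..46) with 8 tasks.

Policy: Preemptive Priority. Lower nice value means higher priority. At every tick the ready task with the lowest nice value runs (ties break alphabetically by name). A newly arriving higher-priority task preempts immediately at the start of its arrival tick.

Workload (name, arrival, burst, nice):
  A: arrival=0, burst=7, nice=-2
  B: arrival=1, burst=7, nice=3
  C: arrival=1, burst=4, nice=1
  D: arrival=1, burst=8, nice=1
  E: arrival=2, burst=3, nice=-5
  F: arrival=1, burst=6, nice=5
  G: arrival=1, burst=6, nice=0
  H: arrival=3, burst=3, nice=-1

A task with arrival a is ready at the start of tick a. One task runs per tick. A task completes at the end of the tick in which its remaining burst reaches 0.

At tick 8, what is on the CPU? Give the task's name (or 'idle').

t=0: ready={A} → run A
t=1: ready={A,B,C,D,F,G} → run A
t=2: ready={A,B,C,D,E,F,G} → run E
t=3: ready={A,B,C,D,E,F,G,H} → run E
t=4: ready={A,B,C,D,E,F,G,H} → run E
t=5: ready={A,B,C,D,F,G,H} → run A
t=6: ready={A,B,C,D,F,G,H} → run A
t=7: ready={A,B,C,D,F,G,H} → run A
t=8: ready={A,B,C,D,F,G,H} → run A
t=9: ready={A,B,C,D,F,G,H} → run A
t=10: ready={B,C,D,F,G,H} → run H
t=11: ready={B,C,D,F,G,H} → run H
t=12: ready={B,C,D,F,G,H} → run H
t=13: ready={B,C,D,F,G} → run G
t=14: ready={B,C,D,F,G} → run G
t=15: ready={B,C,D,F,G} → run G
t=16: ready={B,C,D,F,G} → run G
t=17: ready={B,C,D,F,G} → run G
t=18: ready={B,C,D,F,G} → run G
t=19: ready={B,C,D,F} → run C
t=20: ready={B,C,D,F} → run C
t=21: ready={B,C,D,F} → run C
t=22: ready={B,C,D,F} → run C
t=23: ready={B,D,F} → run D
t=24: ready={B,D,F} → run D
t=25: ready={B,D,F} → run D
t=26: ready={B,D,F} → run D
t=27: ready={B,D,F} → run D
t=28: ready={B,D,F} → run D
t=29: ready={B,D,F} → run D
t=30: ready={B,D,F} → run D
t=31: ready={B,F} → run B
t=32: ready={B,F} → run B
t=33: ready={B,F} → run B
t=34: ready={B,F} → run B
t=35: ready={B,F} → run B
t=36: ready={B,F} → run B
t=37: ready={B,F} → run B
t=38: ready={F} → run F
t=39: ready={F} → run F
t=40: ready={F} → run F
t=41: ready={F} → run F
t=42: ready={F} → run F
t=43: ready={F} → run F
t=44: (idle)
t=45: (idle)
t=46: (idle)

running at tick 8 = A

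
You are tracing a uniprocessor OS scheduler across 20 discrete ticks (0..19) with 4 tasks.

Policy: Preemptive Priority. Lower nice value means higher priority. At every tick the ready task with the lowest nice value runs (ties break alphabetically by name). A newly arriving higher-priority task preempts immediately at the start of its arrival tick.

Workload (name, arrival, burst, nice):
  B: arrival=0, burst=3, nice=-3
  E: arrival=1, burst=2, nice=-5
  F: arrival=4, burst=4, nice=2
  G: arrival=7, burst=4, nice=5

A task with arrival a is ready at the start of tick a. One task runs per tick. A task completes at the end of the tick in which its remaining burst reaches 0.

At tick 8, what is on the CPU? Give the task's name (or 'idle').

t=0: ready={B} → run B
t=1: ready={B,E} → run E
t=2: ready={B,E} → run E
t=3: ready={B} → run B
t=4: ready={B,F} → run B
t=5: ready={F} → run F
t=6: ready={F} → run F
t=7: ready={F,G} → run F
t=8: ready={F,G} → run F
t=9: ready={G} → run G
t=10: ready={G} → run G
t=11: ready={G} → run G
t=12: ready={G} → run G
t=13: (idle)
t=14: (idle)
t=15: (idle)
t=16: (idle)
t=17: (idle)
t=18: (idle)
t=19: (idle)

running at tick 8 = F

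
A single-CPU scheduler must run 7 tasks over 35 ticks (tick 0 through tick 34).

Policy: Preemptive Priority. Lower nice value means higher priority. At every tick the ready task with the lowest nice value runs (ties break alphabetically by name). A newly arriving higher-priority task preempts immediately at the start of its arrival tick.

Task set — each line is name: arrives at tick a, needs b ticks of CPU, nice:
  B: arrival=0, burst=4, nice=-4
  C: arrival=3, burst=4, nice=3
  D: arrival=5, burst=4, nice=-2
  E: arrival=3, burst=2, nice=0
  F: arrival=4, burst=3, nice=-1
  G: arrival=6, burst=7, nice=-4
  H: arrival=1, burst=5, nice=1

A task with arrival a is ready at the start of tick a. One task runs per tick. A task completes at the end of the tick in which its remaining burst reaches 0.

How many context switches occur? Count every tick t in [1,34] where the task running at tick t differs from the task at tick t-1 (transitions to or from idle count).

t=0: ready={B} → run B
t=1: ready={B,H} → run B
t=2: ready={B,H} → run B
t=3: ready={B,C,E,H} → run B
t=4: ready={C,E,F,H} → run F
t=5: ready={C,D,E,F,H} → run D
t=6: ready={C,D,E,F,G,H} → run G
t=7: ready={C,D,E,F,G,H} → run G
t=8: ready={C,D,E,F,G,H} → run G
t=9: ready={C,D,E,F,G,H} → run G
t=10: ready={C,D,E,F,G,H} → run G
t=11: ready={C,D,E,F,G,H} → run G
t=12: ready={C,D,E,F,G,H} → run G
t=13: ready={C,D,E,F,H} → run D
t=14: ready={C,D,E,F,H} → run D
t=15: ready={C,D,E,F,H} → run D
t=16: ready={C,E,F,H} → run F
t=17: ready={C,E,F,H} → run F
t=18: ready={C,E,H} → run E
t=19: ready={C,E,H} → run E
t=20: ready={C,H} → run H
t=21: ready={C,H} → run H
t=22: ready={C,H} → run H
t=23: ready={C,H} → run H
t=24: ready={C,H} → run H
t=25: ready={C} → run C
t=26: ready={C} → run C
t=27: ready={C} → run C
t=28: ready={C} → run C
t=29: (idle)
t=30: (idle)
t=31: (idle)
t=32: (idle)
t=33: (idle)
t=34: (idle)

context switches = 9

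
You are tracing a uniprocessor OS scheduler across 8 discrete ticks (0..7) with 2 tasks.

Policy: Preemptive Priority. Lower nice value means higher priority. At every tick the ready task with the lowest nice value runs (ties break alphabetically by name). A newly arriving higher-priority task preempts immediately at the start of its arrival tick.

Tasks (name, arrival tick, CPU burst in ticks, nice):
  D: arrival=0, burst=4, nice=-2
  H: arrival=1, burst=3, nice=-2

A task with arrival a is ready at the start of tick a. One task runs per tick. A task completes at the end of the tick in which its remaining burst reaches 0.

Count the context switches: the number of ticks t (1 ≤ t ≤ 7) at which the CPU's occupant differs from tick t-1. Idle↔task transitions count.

t=0: ready={D} → run D
t=1: ready={D,H} → run D
t=2: ready={D,H} → run D
t=3: ready={D,H} → run D
t=4: ready={H} → run H
t=5: ready={H} → run H
t=6: ready={H} → run H
t=7: (idle)

context switches = 2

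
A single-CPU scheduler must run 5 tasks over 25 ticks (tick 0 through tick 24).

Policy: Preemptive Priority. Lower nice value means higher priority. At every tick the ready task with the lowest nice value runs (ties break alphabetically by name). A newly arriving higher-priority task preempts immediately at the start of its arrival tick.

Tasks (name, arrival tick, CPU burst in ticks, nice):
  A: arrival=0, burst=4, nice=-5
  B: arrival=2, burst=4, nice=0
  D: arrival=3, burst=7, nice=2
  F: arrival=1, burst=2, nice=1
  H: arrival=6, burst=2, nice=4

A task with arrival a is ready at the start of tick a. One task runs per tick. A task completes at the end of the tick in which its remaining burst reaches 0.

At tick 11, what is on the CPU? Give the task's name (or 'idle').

t=0: ready={A} → run A
t=1: ready={A,F} → run A
t=2: ready={A,B,F} → run A
t=3: ready={A,B,D,F} → run A
t=4: ready={B,D,F} → run B
t=5: ready={B,D,F} → run B
t=6: ready={B,D,F,H} → run B
t=7: ready={B,D,F,H} → run B
t=8: ready={D,F,H} → run F
t=9: ready={D,F,H} → run F
t=10: ready={D,H} → run D
t=11: ready={D,H} → run D
t=12: ready={D,H} → run D
t=13: ready={D,H} → run D
t=14: ready={D,H} → run D
t=15: ready={D,H} → run D
t=16: ready={D,H} → run D
t=17: ready={H} → run H
t=18: ready={H} → run H
t=19: (idle)
t=20: (idle)
t=21: (idle)
t=22: (idle)
t=23: (idle)
t=24: (idle)

running at tick 11 = D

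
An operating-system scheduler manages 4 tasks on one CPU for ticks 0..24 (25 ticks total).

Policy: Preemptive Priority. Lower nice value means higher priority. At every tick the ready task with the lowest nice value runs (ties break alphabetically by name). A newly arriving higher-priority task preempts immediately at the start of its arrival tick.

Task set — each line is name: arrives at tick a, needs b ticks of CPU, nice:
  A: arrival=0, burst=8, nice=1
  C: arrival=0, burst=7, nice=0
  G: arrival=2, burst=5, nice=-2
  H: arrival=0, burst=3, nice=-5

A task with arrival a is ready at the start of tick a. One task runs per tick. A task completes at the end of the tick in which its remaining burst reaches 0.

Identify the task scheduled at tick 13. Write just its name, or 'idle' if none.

running at tick 13 = C

t=0: ready={A,C,H} → run H
t=1: ready={A,C,H} → run H
t=2: ready={A,C,G,H} → run H
t=3: ready={A,C,G} → run G
t=4: ready={A,C,G} → run G
t=5: ready={A,C,G} → run G
t=6: ready={A,C,G} → run G
t=7: ready={A,C,G} → run G
t=8: ready={A,C} → run C
t=9: ready={A,C} → run C
t=10: ready={A,C} → run C
t=11: ready={A,C} → run C
t=12: ready={A,C} → run C
t=13: ready={A,C} → run C
t=14: ready={A,C} → run C
t=15: ready={A} → run A
t=16: ready={A} → run A
t=17: ready={A} → run A
t=18: ready={A} → run A
t=19: ready={A} → run A
t=20: ready={A} → run A
t=21: ready={A} → run A
t=22: ready={A} → run A
t=23: (idle)
t=24: (idle)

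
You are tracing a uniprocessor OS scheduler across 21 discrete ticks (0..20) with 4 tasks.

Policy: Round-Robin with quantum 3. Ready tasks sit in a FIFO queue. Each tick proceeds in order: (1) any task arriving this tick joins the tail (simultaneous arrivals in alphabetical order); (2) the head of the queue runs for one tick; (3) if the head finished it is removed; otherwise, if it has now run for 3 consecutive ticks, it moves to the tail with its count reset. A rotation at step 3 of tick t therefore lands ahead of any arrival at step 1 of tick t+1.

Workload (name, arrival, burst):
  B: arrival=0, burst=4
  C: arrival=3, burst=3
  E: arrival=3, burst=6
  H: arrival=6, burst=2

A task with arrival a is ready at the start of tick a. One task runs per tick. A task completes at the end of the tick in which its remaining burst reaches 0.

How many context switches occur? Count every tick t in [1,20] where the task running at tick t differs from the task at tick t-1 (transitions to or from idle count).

context switches = 5

t=0: queue=[B] q_used=0 → run B
t=1: queue=[B] q_used=1 → run B
t=2: queue=[B] q_used=2 → run B
t=3: queue=[B,C,E] q_used=0 → run B
t=4: queue=[C,E] q_used=0 → run C
t=5: queue=[C,E] q_used=1 → run C
t=6: queue=[C,E,H] q_used=2 → run C
t=7: queue=[E,H] q_used=0 → run E
t=8: queue=[E,H] q_used=1 → run E
t=9: queue=[E,H] q_used=2 → run E
t=10: queue=[H,E] q_used=0 → run H
t=11: queue=[H,E] q_used=1 → run H
t=12: queue=[E] q_used=0 → run E
t=13: queue=[E] q_used=1 → run E
t=14: queue=[E] q_used=2 → run E
t=15: (idle)
t=16: (idle)
t=17: (idle)
t=18: (idle)
t=19: (idle)
t=20: (idle)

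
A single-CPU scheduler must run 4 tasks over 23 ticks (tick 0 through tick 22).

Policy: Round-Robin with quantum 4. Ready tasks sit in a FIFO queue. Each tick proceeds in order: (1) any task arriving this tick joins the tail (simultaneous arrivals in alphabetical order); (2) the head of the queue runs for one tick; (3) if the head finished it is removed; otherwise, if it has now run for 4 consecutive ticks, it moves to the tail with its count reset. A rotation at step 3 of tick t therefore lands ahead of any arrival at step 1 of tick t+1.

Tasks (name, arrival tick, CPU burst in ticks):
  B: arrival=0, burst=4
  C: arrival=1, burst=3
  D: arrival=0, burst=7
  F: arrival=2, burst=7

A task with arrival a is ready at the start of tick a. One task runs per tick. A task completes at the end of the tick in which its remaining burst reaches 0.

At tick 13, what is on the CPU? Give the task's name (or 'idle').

t=0: queue=[B,D] q_used=0 → run B
t=1: queue=[B,D,C] q_used=1 → run B
t=2: queue=[B,D,C,F] q_used=2 → run B
t=3: queue=[B,D,C,F] q_used=3 → run B
t=4: queue=[D,C,F] q_used=0 → run D
t=5: queue=[D,C,F] q_used=1 → run D
t=6: queue=[D,C,F] q_used=2 → run D
t=7: queue=[D,C,F] q_used=3 → run D
t=8: queue=[C,F,D] q_used=0 → run C
t=9: queue=[C,F,D] q_used=1 → run C
t=10: queue=[C,F,D] q_used=2 → run C
t=11: queue=[F,D] q_used=0 → run F
t=12: queue=[F,D] q_used=1 → run F
t=13: queue=[F,D] q_used=2 → run F
t=14: queue=[F,D] q_used=3 → run F
t=15: queue=[D,F] q_used=0 → run D
t=16: queue=[D,F] q_used=1 → run D
t=17: queue=[D,F] q_used=2 → run D
t=18: queue=[F] q_used=0 → run F
t=19: queue=[F] q_used=1 → run F
t=20: queue=[F] q_used=2 → run F
t=21: (idle)
t=22: (idle)

running at tick 13 = F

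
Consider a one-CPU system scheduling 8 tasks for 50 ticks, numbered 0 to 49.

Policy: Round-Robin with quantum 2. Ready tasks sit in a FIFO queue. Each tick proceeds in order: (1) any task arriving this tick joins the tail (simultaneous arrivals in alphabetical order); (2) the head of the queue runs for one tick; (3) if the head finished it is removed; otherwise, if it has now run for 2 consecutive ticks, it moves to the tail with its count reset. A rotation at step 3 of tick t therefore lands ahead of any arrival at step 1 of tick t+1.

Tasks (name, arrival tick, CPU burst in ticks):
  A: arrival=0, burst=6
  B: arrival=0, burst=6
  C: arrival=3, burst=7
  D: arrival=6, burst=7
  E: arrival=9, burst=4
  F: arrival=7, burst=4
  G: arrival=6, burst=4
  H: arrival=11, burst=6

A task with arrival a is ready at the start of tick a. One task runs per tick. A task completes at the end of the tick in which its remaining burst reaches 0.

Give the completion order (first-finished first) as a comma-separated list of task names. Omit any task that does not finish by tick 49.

completion order = A, B, G, F, E, C, H, D

t=0: queue=[A,B] q_used=0 → run A
t=1: queue=[A,B] q_used=1 → run A
t=2: queue=[B,A] q_used=0 → run B
t=3: queue=[B,A,C] q_used=1 → run B
t=4: queue=[A,C,B] q_used=0 → run A
t=5: queue=[A,C,B] q_used=1 → run A
t=6: queue=[C,B,A,D,G] q_used=0 → run C
t=7: queue=[C,B,A,D,G,F] q_used=1 → run C
t=8: queue=[B,A,D,G,F,C] q_used=0 → run B
t=9: queue=[B,A,D,G,F,C,E] q_used=1 → run B
t=10: queue=[A,D,G,F,C,E,B] q_used=0 → run A
t=11: queue=[A,D,G,F,C,E,B,H] q_used=1 → run A
t=12: queue=[D,G,F,C,E,B,H] q_used=0 → run D
t=13: queue=[D,G,F,C,E,B,H] q_used=1 → run D
t=14: queue=[G,F,C,E,B,H,D] q_used=0 → run G
t=15: queue=[G,F,C,E,B,H,D] q_used=1 → run G
t=16: queue=[F,C,E,B,H,D,G] q_used=0 → run F
t=17: queue=[F,C,E,B,H,D,G] q_used=1 → run F
t=18: queue=[C,E,B,H,D,G,F] q_used=0 → run C
t=19: queue=[C,E,B,H,D,G,F] q_used=1 → run C
t=20: queue=[E,B,H,D,G,F,C] q_used=0 → run E
t=21: queue=[E,B,H,D,G,F,C] q_used=1 → run E
t=22: queue=[B,H,D,G,F,C,E] q_used=0 → run B
t=23: queue=[B,H,D,G,F,C,E] q_used=1 → run B
t=24: queue=[H,D,G,F,C,E] q_used=0 → run H
t=25: queue=[H,D,G,F,C,E] q_used=1 → run H
t=26: queue=[D,G,F,C,E,H] q_used=0 → run D
t=27: queue=[D,G,F,C,E,H] q_used=1 → run D
t=28: queue=[G,F,C,E,H,D] q_used=0 → run G
t=29: queue=[G,F,C,E,H,D] q_used=1 → run G
t=30: queue=[F,C,E,H,D] q_used=0 → run F
t=31: queue=[F,C,E,H,D] q_used=1 → run F
t=32: queue=[C,E,H,D] q_used=0 → run C
t=33: queue=[C,E,H,D] q_used=1 → run C
t=34: queue=[E,H,D,C] q_used=0 → run E
t=35: queue=[E,H,D,C] q_used=1 → run E
t=36: queue=[H,D,C] q_used=0 → run H
t=37: queue=[H,D,C] q_used=1 → run H
t=38: queue=[D,C,H] q_used=0 → run D
t=39: queue=[D,C,H] q_used=1 → run D
t=40: queue=[C,H,D] q_used=0 → run C
t=41: queue=[H,D] q_used=0 → run H
t=42: queue=[H,D] q_used=1 → run H
t=43: queue=[D] q_used=0 → run D
t=44: (idle)
t=45: (idle)
t=46: (idle)
t=47: (idle)
t=48: (idle)
t=49: (idle)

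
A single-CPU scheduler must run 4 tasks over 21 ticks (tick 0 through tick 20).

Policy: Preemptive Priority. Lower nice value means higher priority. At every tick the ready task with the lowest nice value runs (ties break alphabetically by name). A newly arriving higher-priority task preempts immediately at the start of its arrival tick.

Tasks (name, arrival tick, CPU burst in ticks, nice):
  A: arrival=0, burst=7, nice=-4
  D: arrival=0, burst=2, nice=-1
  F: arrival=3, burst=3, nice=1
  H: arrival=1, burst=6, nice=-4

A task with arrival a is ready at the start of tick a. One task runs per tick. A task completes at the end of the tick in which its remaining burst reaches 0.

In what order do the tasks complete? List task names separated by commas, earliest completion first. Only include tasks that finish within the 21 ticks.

t=0: ready={A,D} → run A
t=1: ready={A,D,H} → run A
t=2: ready={A,D,H} → run A
t=3: ready={A,D,F,H} → run A
t=4: ready={A,D,F,H} → run A
t=5: ready={A,D,F,H} → run A
t=6: ready={A,D,F,H} → run A
t=7: ready={D,F,H} → run H
t=8: ready={D,F,H} → run H
t=9: ready={D,F,H} → run H
t=10: ready={D,F,H} → run H
t=11: ready={D,F,H} → run H
t=12: ready={D,F,H} → run H
t=13: ready={D,F} → run D
t=14: ready={D,F} → run D
t=15: ready={F} → run F
t=16: ready={F} → run F
t=17: ready={F} → run F
t=18: (idle)
t=19: (idle)
t=20: (idle)

completion order = A, H, D, F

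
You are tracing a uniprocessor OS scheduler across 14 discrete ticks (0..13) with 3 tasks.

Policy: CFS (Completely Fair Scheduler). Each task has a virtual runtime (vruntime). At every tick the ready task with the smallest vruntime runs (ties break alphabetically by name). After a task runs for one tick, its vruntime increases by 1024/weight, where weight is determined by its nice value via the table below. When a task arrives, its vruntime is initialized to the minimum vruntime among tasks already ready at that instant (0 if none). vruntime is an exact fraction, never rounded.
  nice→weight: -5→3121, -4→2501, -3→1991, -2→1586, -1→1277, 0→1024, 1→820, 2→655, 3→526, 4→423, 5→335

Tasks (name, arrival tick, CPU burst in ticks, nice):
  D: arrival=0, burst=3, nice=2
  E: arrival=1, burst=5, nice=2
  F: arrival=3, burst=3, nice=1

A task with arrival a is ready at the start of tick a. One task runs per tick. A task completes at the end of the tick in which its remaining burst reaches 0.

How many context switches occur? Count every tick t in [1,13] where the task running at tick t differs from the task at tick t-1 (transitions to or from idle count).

t=0: vr[D=0] → run D
t=1: vr[D=1024/655 E=1024/655] → run D
t=2: vr[D=2048/655 E=1024/655] → run E
t=3: vr[D=2048/655 E=2048/655 F=2048/655] → run D
t=4: vr[E=2048/655 F=2048/655] → run E
t=5: vr[E=3072/655 F=2048/655] → run F
t=6: vr[E=3072/655 F=117504/26855] → run F
t=7: vr[E=3072/655 F=30208/5371] → run E
t=8: vr[E=4096/655 F=30208/5371] → run F
t=9: vr[E=4096/655] → run E
t=10: vr[E=1024/131] → run E
t=11: (idle)
t=12: (idle)
t=13: (idle)

context switches = 8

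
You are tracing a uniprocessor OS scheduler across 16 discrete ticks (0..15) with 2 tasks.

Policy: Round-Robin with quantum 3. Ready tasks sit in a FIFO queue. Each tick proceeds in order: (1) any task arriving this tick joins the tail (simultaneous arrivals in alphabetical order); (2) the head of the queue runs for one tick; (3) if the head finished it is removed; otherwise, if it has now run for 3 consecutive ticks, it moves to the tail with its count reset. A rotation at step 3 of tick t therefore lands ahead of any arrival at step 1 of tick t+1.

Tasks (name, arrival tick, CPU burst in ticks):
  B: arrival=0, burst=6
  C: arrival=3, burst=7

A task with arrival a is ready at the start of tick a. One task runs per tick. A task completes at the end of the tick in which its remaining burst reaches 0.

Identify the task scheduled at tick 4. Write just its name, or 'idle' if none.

t=0: queue=[B] q_used=0 → run B
t=1: queue=[B] q_used=1 → run B
t=2: queue=[B] q_used=2 → run B
t=3: queue=[B,C] q_used=0 → run B
t=4: queue=[B,C] q_used=1 → run B
t=5: queue=[B,C] q_used=2 → run B
t=6: queue=[C] q_used=0 → run C
t=7: queue=[C] q_used=1 → run C
t=8: queue=[C] q_used=2 → run C
t=9: queue=[C] q_used=0 → run C
t=10: queue=[C] q_used=1 → run C
t=11: queue=[C] q_used=2 → run C
t=12: queue=[C] q_used=0 → run C
t=13: (idle)
t=14: (idle)
t=15: (idle)

running at tick 4 = B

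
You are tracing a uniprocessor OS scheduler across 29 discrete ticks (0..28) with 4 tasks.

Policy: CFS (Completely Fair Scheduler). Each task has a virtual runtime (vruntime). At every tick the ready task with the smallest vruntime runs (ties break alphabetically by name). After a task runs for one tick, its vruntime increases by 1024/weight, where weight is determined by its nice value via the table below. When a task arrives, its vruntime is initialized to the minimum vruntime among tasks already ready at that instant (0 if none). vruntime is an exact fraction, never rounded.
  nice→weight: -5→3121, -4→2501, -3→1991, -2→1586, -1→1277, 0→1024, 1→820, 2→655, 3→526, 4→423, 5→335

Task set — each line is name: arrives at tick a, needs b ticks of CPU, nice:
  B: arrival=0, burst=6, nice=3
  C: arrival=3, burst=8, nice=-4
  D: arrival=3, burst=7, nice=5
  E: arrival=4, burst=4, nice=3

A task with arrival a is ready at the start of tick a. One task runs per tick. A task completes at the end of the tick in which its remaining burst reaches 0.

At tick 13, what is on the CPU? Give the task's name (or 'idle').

running at tick 13 = C

t=0: vr[B=0] → run B
t=1: vr[B=512/263] → run B
t=2: vr[B=1024/263] → run B
t=3: vr[B=1536/263 C=1536/263 D=1536/263] → run B
t=4: vr[B=2048/263 C=1536/263 D=1536/263 E=1536/263] → run C
t=5: vr[B=2048/263 C=4110848/657763 D=1536/263 E=1536/263] → run D
t=6: vr[B=2048/263 C=4110848/657763 D=783872/88105 E=1536/263] → run E
t=7: vr[B=2048/263 C=4110848/657763 D=783872/88105 E=2048/263] → run C
t=8: vr[B=2048/263 C=4380160/657763 D=783872/88105 E=2048/263] → run C
t=9: vr[B=2048/263 C=4649472/657763 D=783872/88105 E=2048/263] → run C
t=10: vr[B=2048/263 C=4918784/657763 D=783872/88105 E=2048/263] → run C
t=11: vr[B=2048/263 C=5188096/657763 D=783872/88105 E=2048/263] → run B
t=12: vr[B=2560/263 C=5188096/657763 D=783872/88105 E=2048/263] → run E
t=13: vr[B=2560/263 C=5188096/657763 D=783872/88105 E=2560/263] → run C
t=14: vr[B=2560/263 C=5457408/657763 D=783872/88105 E=2560/263] → run C
t=15: vr[B=2560/263 C=5726720/657763 D=783872/88105 E=2560/263] → run C
t=16: vr[B=2560/263 D=783872/88105 E=2560/263] → run D
t=17: vr[B=2560/263 D=1053184/88105 E=2560/263] → run B
t=18: vr[D=1053184/88105 E=2560/263] → run E
t=19: vr[D=1053184/88105 E=3072/263] → run E
t=20: vr[D=1053184/88105] → run D
t=21: vr[D=1322496/88105] → run D
t=22: vr[D=1591808/88105] → run D
t=23: vr[D=372224/17621] → run D
t=24: vr[D=2130432/88105] → run D
t=25: (idle)
t=26: (idle)
t=27: (idle)
t=28: (idle)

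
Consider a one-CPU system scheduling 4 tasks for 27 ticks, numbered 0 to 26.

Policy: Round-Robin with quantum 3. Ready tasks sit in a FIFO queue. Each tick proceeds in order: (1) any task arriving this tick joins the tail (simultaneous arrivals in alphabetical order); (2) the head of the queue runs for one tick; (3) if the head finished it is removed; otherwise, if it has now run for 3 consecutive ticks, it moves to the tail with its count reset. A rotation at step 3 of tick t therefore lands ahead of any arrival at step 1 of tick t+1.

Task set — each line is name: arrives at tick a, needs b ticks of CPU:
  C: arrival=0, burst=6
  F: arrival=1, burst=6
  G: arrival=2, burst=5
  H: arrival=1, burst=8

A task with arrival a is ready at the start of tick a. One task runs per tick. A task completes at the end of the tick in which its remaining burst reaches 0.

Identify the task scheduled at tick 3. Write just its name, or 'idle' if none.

t=0: queue=[C] q_used=0 → run C
t=1: queue=[C,F,H] q_used=1 → run C
t=2: queue=[C,F,H,G] q_used=2 → run C
t=3: queue=[F,H,G,C] q_used=0 → run F
t=4: queue=[F,H,G,C] q_used=1 → run F
t=5: queue=[F,H,G,C] q_used=2 → run F
t=6: queue=[H,G,C,F] q_used=0 → run H
t=7: queue=[H,G,C,F] q_used=1 → run H
t=8: queue=[H,G,C,F] q_used=2 → run H
t=9: queue=[G,C,F,H] q_used=0 → run G
t=10: queue=[G,C,F,H] q_used=1 → run G
t=11: queue=[G,C,F,H] q_used=2 → run G
t=12: queue=[C,F,H,G] q_used=0 → run C
t=13: queue=[C,F,H,G] q_used=1 → run C
t=14: queue=[C,F,H,G] q_used=2 → run C
t=15: queue=[F,H,G] q_used=0 → run F
t=16: queue=[F,H,G] q_used=1 → run F
t=17: queue=[F,H,G] q_used=2 → run F
t=18: queue=[H,G] q_used=0 → run H
t=19: queue=[H,G] q_used=1 → run H
t=20: queue=[H,G] q_used=2 → run H
t=21: queue=[G,H] q_used=0 → run G
t=22: queue=[G,H] q_used=1 → run G
t=23: queue=[H] q_used=0 → run H
t=24: queue=[H] q_used=1 → run H
t=25: (idle)
t=26: (idle)

running at tick 3 = F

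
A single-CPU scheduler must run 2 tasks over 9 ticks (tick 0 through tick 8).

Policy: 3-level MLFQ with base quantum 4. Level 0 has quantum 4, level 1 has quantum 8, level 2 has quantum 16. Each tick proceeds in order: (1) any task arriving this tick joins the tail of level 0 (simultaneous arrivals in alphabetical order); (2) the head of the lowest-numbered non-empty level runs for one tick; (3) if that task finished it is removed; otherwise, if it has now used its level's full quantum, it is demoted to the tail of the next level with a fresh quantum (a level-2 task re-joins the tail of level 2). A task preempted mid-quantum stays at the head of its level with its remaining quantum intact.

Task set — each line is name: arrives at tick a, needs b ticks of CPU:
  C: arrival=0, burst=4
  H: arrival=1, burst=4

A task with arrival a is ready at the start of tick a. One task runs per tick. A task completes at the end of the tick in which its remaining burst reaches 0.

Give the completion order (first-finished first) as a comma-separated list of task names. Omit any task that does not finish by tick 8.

t=0: L0/L1/L2 = C/-/- → run C
t=1: L0/L1/L2 = CH/-/- → run C
t=2: L0/L1/L2 = CH/-/- → run C
t=3: L0/L1/L2 = CH/-/- → run C
t=4: L0/L1/L2 = H/-/- → run H
t=5: L0/L1/L2 = H/-/- → run H
t=6: L0/L1/L2 = H/-/- → run H
t=7: L0/L1/L2 = H/-/- → run H
t=8: (idle)

completion order = C, H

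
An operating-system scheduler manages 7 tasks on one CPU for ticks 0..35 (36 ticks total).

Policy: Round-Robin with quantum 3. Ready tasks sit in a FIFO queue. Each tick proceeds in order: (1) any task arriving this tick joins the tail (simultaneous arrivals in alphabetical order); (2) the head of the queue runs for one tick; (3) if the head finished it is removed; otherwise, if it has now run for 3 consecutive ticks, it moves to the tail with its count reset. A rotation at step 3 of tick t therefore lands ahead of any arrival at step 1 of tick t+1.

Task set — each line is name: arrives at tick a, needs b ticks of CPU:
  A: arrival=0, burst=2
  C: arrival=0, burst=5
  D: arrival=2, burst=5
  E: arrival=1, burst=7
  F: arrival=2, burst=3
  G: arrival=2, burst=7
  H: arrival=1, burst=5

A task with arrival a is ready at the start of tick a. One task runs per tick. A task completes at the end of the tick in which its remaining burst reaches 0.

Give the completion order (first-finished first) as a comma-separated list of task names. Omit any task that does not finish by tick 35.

t=0: queue=[A,C] q_used=0 → run A
t=1: queue=[A,C,E,H] q_used=1 → run A
t=2: queue=[C,E,H,D,F,G] q_used=0 → run C
t=3: queue=[C,E,H,D,F,G] q_used=1 → run C
t=4: queue=[C,E,H,D,F,G] q_used=2 → run C
t=5: queue=[E,H,D,F,G,C] q_used=0 → run E
t=6: queue=[E,H,D,F,G,C] q_used=1 → run E
t=7: queue=[E,H,D,F,G,C] q_used=2 → run E
t=8: queue=[H,D,F,G,C,E] q_used=0 → run H
t=9: queue=[H,D,F,G,C,E] q_used=1 → run H
t=10: queue=[H,D,F,G,C,E] q_used=2 → run H
t=11: queue=[D,F,G,C,E,H] q_used=0 → run D
t=12: queue=[D,F,G,C,E,H] q_used=1 → run D
t=13: queue=[D,F,G,C,E,H] q_used=2 → run D
t=14: queue=[F,G,C,E,H,D] q_used=0 → run F
t=15: queue=[F,G,C,E,H,D] q_used=1 → run F
t=16: queue=[F,G,C,E,H,D] q_used=2 → run F
t=17: queue=[G,C,E,H,D] q_used=0 → run G
t=18: queue=[G,C,E,H,D] q_used=1 → run G
t=19: queue=[G,C,E,H,D] q_used=2 → run G
t=20: queue=[C,E,H,D,G] q_used=0 → run C
t=21: queue=[C,E,H,D,G] q_used=1 → run C
t=22: queue=[E,H,D,G] q_used=0 → run E
t=23: queue=[E,H,D,G] q_used=1 → run E
t=24: queue=[E,H,D,G] q_used=2 → run E
t=25: queue=[H,D,G,E] q_used=0 → run H
t=26: queue=[H,D,G,E] q_used=1 → run H
t=27: queue=[D,G,E] q_used=0 → run D
t=28: queue=[D,G,E] q_used=1 → run D
t=29: queue=[G,E] q_used=0 → run G
t=30: queue=[G,E] q_used=1 → run G
t=31: queue=[G,E] q_used=2 → run G
t=32: queue=[E,G] q_used=0 → run E
t=33: queue=[G] q_used=0 → run G
t=34: (idle)
t=35: (idle)

completion order = A, F, C, H, D, E, G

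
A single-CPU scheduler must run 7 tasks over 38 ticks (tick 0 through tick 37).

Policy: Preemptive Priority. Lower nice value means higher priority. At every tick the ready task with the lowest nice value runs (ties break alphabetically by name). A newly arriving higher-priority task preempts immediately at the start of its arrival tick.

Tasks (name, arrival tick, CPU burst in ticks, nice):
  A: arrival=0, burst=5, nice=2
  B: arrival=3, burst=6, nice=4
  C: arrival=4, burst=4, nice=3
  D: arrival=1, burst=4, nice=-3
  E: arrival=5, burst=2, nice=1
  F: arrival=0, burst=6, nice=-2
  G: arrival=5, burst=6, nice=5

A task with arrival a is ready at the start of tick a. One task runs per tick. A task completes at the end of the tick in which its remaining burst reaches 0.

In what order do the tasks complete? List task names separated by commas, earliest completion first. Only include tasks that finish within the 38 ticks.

completion order = D, F, E, A, C, B, G

t=0: ready={A,F} → run F
t=1: ready={A,D,F} → run D
t=2: ready={A,D,F} → run D
t=3: ready={A,B,D,F} → run D
t=4: ready={A,B,C,D,F} → run D
t=5: ready={A,B,C,E,F,G} → run F
t=6: ready={A,B,C,E,F,G} → run F
t=7: ready={A,B,C,E,F,G} → run F
t=8: ready={A,B,C,E,F,G} → run F
t=9: ready={A,B,C,E,F,G} → run F
t=10: ready={A,B,C,E,G} → run E
t=11: ready={A,B,C,E,G} → run E
t=12: ready={A,B,C,G} → run A
t=13: ready={A,B,C,G} → run A
t=14: ready={A,B,C,G} → run A
t=15: ready={A,B,C,G} → run A
t=16: ready={A,B,C,G} → run A
t=17: ready={B,C,G} → run C
t=18: ready={B,C,G} → run C
t=19: ready={B,C,G} → run C
t=20: ready={B,C,G} → run C
t=21: ready={B,G} → run B
t=22: ready={B,G} → run B
t=23: ready={B,G} → run B
t=24: ready={B,G} → run B
t=25: ready={B,G} → run B
t=26: ready={B,G} → run B
t=27: ready={G} → run G
t=28: ready={G} → run G
t=29: ready={G} → run G
t=30: ready={G} → run G
t=31: ready={G} → run G
t=32: ready={G} → run G
t=33: (idle)
t=34: (idle)
t=35: (idle)
t=36: (idle)
t=37: (idle)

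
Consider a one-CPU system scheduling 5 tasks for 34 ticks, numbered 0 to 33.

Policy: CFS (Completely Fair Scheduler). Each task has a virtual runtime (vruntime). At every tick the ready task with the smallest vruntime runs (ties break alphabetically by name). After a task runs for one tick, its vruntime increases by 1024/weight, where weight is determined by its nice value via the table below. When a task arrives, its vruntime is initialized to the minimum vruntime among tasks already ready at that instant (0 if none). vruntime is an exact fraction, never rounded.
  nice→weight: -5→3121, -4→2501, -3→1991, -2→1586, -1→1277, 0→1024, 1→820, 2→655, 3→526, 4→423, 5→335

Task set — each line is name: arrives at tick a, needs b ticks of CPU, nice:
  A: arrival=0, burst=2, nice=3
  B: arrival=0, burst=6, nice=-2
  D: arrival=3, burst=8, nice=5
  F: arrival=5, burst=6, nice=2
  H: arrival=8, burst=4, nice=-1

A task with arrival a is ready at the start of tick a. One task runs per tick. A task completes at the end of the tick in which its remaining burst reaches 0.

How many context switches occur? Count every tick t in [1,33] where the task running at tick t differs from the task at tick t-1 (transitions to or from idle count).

t=0: vr[A=0 B=0] → run A
t=1: vr[A=512/263 B=0] → run B
t=2: vr[A=512/263 B=512/793] → run B
t=3: vr[A=512/263 B=1024/793 D=1024/793] → run B
t=4: vr[A=512/263 B=1536/793 D=1024/793] → run D
t=5: vr[A=512/263 B=1536/793 D=1155072/265655 F=1536/793] → run B
t=6: vr[A=512/263 B=2048/793 D=1155072/265655 F=1536/793] → run F
t=7: vr[A=512/263 B=2048/793 D=1155072/265655 F=1818112/519415] → run A
t=8: vr[B=2048/793 D=1155072/265655 F=1818112/519415 H=2048/793] → run B
t=9: vr[B=2560/793 D=1155072/265655 F=1818112/519415 H=2048/793] → run H
t=10: vr[B=2560/793 D=1155072/265655 F=1818112/519415 H=3427328/1012661] → run B
t=11: vr[D=1155072/265655 F=1818112/519415 H=3427328/1012661] → run H
t=12: vr[D=1155072/265655 F=1818112/519415 H=4239360/1012661] → run F
t=13: vr[D=1155072/265655 F=2630144/519415 H=4239360/1012661] → run H
t=14: vr[D=1155072/265655 F=2630144/519415 H=5051392/1012661] → run D
t=15: vr[D=1967104/265655 F=2630144/519415 H=5051392/1012661] → run H
t=16: vr[D=1967104/265655 F=2630144/519415] → run F
t=17: vr[D=1967104/265655 F=3442176/519415] → run F
t=18: vr[D=1967104/265655 F=4254208/519415] → run D
t=19: vr[D=2779136/265655 F=4254208/519415] → run F
t=20: vr[D=2779136/265655 F=1013248/103883] → run F
t=21: vr[D=2779136/265655] → run D
t=22: vr[D=3591168/265655] → run D
t=23: vr[D=880640/53131] → run D
t=24: vr[D=5215232/265655] → run D
t=25: vr[D=6027264/265655] → run D
t=26: (idle)
t=27: (idle)
t=28: (idle)
t=29: (idle)
t=30: (idle)
t=31: (idle)
t=32: (idle)
t=33: (idle)

context switches = 18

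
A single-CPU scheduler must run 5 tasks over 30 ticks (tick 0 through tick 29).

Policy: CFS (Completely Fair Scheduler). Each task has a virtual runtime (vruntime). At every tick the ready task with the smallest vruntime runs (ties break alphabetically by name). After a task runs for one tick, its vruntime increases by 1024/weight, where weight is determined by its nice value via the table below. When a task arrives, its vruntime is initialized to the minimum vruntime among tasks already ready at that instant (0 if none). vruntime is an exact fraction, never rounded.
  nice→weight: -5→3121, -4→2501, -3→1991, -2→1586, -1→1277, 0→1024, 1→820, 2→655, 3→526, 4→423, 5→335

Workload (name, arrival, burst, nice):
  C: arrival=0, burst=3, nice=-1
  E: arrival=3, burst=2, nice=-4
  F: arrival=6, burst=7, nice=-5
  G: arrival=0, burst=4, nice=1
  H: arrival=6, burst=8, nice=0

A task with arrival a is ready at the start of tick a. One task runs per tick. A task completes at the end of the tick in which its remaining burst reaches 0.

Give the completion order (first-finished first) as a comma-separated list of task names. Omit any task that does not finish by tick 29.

completion order = C, E, F, G, H

t=0: vr[C=0 G=0] → run C
t=1: vr[C=1024/1277 G=0] → run G
t=2: vr[C=1024/1277 G=256/205] → run C
t=3: vr[C=2048/1277 E=256/205 G=256/205] → run E
t=4: vr[C=2048/1277 E=20736/12505 G=256/205] → run G
t=5: vr[C=2048/1277 E=20736/12505 G=512/205] → run C
t=6: vr[E=20736/12505 F=20736/12505 G=512/205 H=20736/12505] → run E
t=7: vr[F=20736/12505 G=512/205 H=20736/12505] → run F
t=8: vr[F=77522176/39028105 G=512/205 H=20736/12505] → run H
t=9: vr[F=77522176/39028105 G=512/205 H=33241/12505] → run F
t=10: vr[F=90327296/39028105 G=512/205 H=33241/12505] → run F
t=11: vr[F=103132416/39028105 G=512/205 H=33241/12505] → run G
t=12: vr[F=103132416/39028105 G=768/205 H=33241/12505] → run F
t=13: vr[F=115937536/39028105 G=768/205 H=33241/12505] → run H
t=14: vr[F=115937536/39028105 G=768/205 H=45746/12505] → run F
t=15: vr[F=128742656/39028105 G=768/205 H=45746/12505] → run F
t=16: vr[F=141547776/39028105 G=768/205 H=45746/12505] → run F
t=17: vr[G=768/205 H=45746/12505] → run H
t=18: vr[G=768/205 H=58251/12505] → run G
t=19: vr[H=58251/12505] → run H
t=20: vr[H=70756/12505] → run H
t=21: vr[H=83261/12505] → run H
t=22: vr[H=95766/12505] → run H
t=23: vr[H=108271/12505] → run H
t=24: (idle)
t=25: (idle)
t=26: (idle)
t=27: (idle)
t=28: (idle)
t=29: (idle)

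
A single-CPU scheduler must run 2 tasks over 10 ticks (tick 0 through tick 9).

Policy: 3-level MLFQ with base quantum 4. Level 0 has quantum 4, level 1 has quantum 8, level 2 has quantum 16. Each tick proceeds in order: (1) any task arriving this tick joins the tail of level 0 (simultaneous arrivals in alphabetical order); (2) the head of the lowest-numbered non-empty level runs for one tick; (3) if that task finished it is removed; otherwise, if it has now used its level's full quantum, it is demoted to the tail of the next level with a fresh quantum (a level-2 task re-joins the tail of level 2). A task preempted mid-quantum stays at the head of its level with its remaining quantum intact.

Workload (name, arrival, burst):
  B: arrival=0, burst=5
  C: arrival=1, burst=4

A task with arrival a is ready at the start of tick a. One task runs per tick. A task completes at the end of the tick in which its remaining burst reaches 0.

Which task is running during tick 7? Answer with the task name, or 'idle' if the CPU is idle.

running at tick 7 = C

t=0: L0/L1/L2 = B/-/- → run B
t=1: L0/L1/L2 = BC/-/- → run B
t=2: L0/L1/L2 = BC/-/- → run B
t=3: L0/L1/L2 = BC/-/- → run B
t=4: L0/L1/L2 = C/B/- → run C
t=5: L0/L1/L2 = C/B/- → run C
t=6: L0/L1/L2 = C/B/- → run C
t=7: L0/L1/L2 = C/B/- → run C
t=8: L0/L1/L2 = -/B/- → run B
t=9: (idle)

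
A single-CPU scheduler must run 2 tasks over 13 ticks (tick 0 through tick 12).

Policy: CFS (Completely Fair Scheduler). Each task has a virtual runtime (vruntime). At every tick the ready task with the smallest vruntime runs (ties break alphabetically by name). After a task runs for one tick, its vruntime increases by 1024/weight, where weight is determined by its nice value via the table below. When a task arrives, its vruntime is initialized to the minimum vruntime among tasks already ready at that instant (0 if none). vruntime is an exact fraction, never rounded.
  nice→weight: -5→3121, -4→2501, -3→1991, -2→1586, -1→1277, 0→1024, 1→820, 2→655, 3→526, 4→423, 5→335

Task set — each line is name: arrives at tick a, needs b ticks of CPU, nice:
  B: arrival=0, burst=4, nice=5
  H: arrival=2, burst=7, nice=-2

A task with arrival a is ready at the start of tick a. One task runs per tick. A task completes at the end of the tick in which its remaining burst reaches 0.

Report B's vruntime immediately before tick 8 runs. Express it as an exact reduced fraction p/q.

vruntime(B, start of tick 8) = 3072/335

t=0: vr[B=0] → run B
t=1: vr[B=1024/335] → run B
t=2: vr[B=2048/335 H=2048/335] → run B
t=3: vr[B=3072/335 H=2048/335] → run H
t=4: vr[B=3072/335 H=1795584/265655] → run H
t=5: vr[B=3072/335 H=1967104/265655] → run H
t=6: vr[B=3072/335 H=2138624/265655] → run H
t=7: vr[B=3072/335 H=2310144/265655] → run H
t=8: vr[B=3072/335 H=2481664/265655] → run B
t=9: vr[H=2481664/265655] → run H
t=10: vr[H=2653184/265655] → run H
t=11: (idle)
t=12: (idle)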